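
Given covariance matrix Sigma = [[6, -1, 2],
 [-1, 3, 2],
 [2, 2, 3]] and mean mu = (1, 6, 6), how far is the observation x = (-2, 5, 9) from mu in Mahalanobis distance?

Step 1 — centre the observation: (x - mu) = (-3, -1, 3).

Step 2 — invert Sigma (cofactor / det for 3×3, or solve directly):
  Sigma^{-1} = [[0.7143, 1, -1.1429],
 [1, 2, -2],
 [-1.1429, -2, 2.4286]].

Step 3 — form the quadratic (x - mu)^T · Sigma^{-1} · (x - mu):
  Sigma^{-1} · (x - mu) = (-6.5714, -11, 12.7143).
  (x - mu)^T · [Sigma^{-1} · (x - mu)] = (-3)·(-6.5714) + (-1)·(-11) + (3)·(12.7143) = 68.8571.

Step 4 — take square root: d = √(68.8571) ≈ 8.298.

d(x, mu) = √(68.8571) ≈ 8.298


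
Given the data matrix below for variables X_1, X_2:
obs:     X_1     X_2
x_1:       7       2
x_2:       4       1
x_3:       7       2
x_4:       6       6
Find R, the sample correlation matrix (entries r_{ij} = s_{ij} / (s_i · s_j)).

Step 1 — column means:
  mean(X_1) = (7 + 4 + 7 + 6) / 4 = 24/4 = 6
  mean(X_2) = (2 + 1 + 2 + 6) / 4 = 11/4 = 2.75

Step 2 — sample variances and covariances s[i,j] = (1/(n-1)) · Σ_k (x_{k,i} - mean_i) · (x_{k,j} - mean_j), with n-1 = 3:
  s[X_1,X_1] = ((1)·(1) + (-2)·(-2) + (1)·(1) + (0)·(0)) / 3 = 6/3 = 2
  s[X_1,X_2] = ((1)·(-0.75) + (-2)·(-1.75) + (1)·(-0.75) + (0)·(3.25)) / 3 = 2/3 = 0.6667
  s[X_2,X_2] = ((-0.75)·(-0.75) + (-1.75)·(-1.75) + (-0.75)·(-0.75) + (3.25)·(3.25)) / 3 = 14.75/3 = 4.9167
  Sample standard deviations s_i = √(s[i,i]):
  s(X_1) = √(2) = 1.4142
  s(X_2) = √(4.9167) = 2.2174

Step 3 — r_{ij} = s_{ij} / (s_i · s_j):
  r[X_1,X_1] = 1 (diagonal).
  r[X_1,X_2] = 0.6667 / (1.4142 · 2.2174) = 0.6667 / 3.1358 = 0.2126
  r[X_2,X_2] = 1 (diagonal).

R is symmetric with unit diagonal. Assembling:

R = [[1, 0.2126],
 [0.2126, 1]]


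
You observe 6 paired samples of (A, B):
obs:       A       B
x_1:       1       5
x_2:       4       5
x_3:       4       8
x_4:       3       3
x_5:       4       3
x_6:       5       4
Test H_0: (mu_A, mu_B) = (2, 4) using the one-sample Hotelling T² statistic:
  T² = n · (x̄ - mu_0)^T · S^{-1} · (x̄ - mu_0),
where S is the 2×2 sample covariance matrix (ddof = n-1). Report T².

Step 1 — sample mean vector:
  mean(A) = (1 + 4 + 4 + 3 + 4 + 5) / 6 = 21/6 = 3.5
  mean(B) = (5 + 5 + 8 + 3 + 3 + 4) / 6 = 28/6 = 4.6667
  x̄ = (3.5, 4.6667),  deviation x̄ - mu_0 = (3.5, 4.6667) - (2, 4) = (1.5, 0.6667).

Step 2 — sample covariance matrix, S[i,j] = (1/(n-1)) · Σ_k (x_{k,i} - mean_i) · (x_{k,j} - mean_j), divisor n-1 = 5:
  S[A,A] = ((-2.5)·(-2.5) + (0.5)·(0.5) + (0.5)·(0.5) + (-0.5)·(-0.5) + (0.5)·(0.5) + (1.5)·(1.5)) / 5 = 9.5/5 = 1.9
  S[A,B] = ((-2.5)·(0.3333) + (0.5)·(0.3333) + (0.5)·(3.3333) + (-0.5)·(-1.6667) + (0.5)·(-1.6667) + (1.5)·(-0.6667)) / 5 = 0/5 = 0
  S[B,B] = ((0.3333)·(0.3333) + (0.3333)·(0.3333) + (3.3333)·(3.3333) + (-1.6667)·(-1.6667) + (-1.6667)·(-1.6667) + (-0.6667)·(-0.6667)) / 5 = 17.3333/5 = 3.4667
  S = [[1.9, 0],
 [0, 3.4667]].

Step 3 — invert S. det(S) = 1.9·3.4667 - (0)² = 6.5867.
  S^{-1} = (1/det) · [[d, -b], [-b, a]] = [[0.5263, 0],
 [0, 0.2885]].

Step 4 — quadratic form (x̄ - mu_0)^T · S^{-1} · (x̄ - mu_0):
  S^{-1} · (x̄ - mu_0) = (0.7895, 0.1923),
  (x̄ - mu_0)^T · [...] = (1.5)·(0.7895) + (0.6667)·(0.1923) = 1.3124.

Step 5 — scale by n: T² = 6 · 1.3124 = 7.8745.

T² ≈ 7.8745


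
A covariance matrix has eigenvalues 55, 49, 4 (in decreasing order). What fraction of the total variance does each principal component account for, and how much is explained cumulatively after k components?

Step 1 — total variance = trace(Sigma) = Σ λ_i = 55 + 49 + 4 = 108.

Step 2 — fraction explained by component i = λ_i / Σ λ:
  PC1: 55/108 = 0.5093
  PC2: 49/108 = 0.4537
  PC3: 4/108 = 0.037

Step 3 — cumulative fraction after k components = (λ_1 + ... + λ_k) / Σ λ:
  k = 1: 55/108 = 0.5093
  k = 2: (55 + 49)/108 = 104/108 = 0.963
  k = 3: (55 + 49 + 4)/108 = 108/108 = 1

Summary (fraction, with percent):

explained: PC1 0.5093 (50.93%), PC2 0.4537 (45.37%), PC3 0.037 (3.7%);  cumulative: 0.5093, 0.963, 1


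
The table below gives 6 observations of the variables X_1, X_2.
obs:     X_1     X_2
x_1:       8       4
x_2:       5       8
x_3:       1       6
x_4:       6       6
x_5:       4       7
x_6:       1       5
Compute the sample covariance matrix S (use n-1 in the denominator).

Step 1 — column means:
  mean(X_1) = (8 + 5 + 1 + 6 + 4 + 1) / 6 = 25/6 = 4.1667
  mean(X_2) = (4 + 8 + 6 + 6 + 7 + 5) / 6 = 36/6 = 6

Step 2 — sample covariance S[i,j] = (1/(n-1)) · Σ_k (x_{k,i} - mean_i) · (x_{k,j} - mean_j), with n-1 = 5.
  S[X_1,X_1] = ((3.8333)·(3.8333) + (0.8333)·(0.8333) + (-3.1667)·(-3.1667) + (1.8333)·(1.8333) + (-0.1667)·(-0.1667) + (-3.1667)·(-3.1667)) / 5 = 38.8333/5 = 7.7667
  S[X_1,X_2] = ((3.8333)·(-2) + (0.8333)·(2) + (-3.1667)·(0) + (1.8333)·(0) + (-0.1667)·(1) + (-3.1667)·(-1)) / 5 = -3/5 = -0.6
  S[X_2,X_2] = ((-2)·(-2) + (2)·(2) + (0)·(0) + (0)·(0) + (1)·(1) + (-1)·(-1)) / 5 = 10/5 = 2

S is symmetric (S[j,i] = S[i,j]). Assembling:

S = [[7.7667, -0.6],
 [-0.6, 2]]


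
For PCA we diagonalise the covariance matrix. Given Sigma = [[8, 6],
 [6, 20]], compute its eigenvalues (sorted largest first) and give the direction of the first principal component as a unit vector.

Step 1 — characteristic polynomial of 2×2 Sigma:
  det(Sigma - λI) = λ² - trace · λ + det = 0.
  trace = 8 + 20 = 28, det = 8·20 - (6)² = 124.
Step 2 — discriminant:
  Δ = trace² - 4·det = 784 - 496 = 288.
Step 3 — eigenvalues:
  λ = (trace ± √Δ)/2 = (28 ± 16.9706)/2,
  λ_1 = 22.4853,  λ_2 = 5.5147.

Step 4 — unit eigenvector for λ_1: solve (Sigma - λ_1 I)v = 0. First row:
  (8 - 22.4853)·v_x + (6)·v_y = 0, i.e. (-14.4853)·v_x + (6)·v_y = 0,
  so v ∝ (b, λ_1 - a) = (6, 14.4853) = u.
  ||u|| = √((6)² + (14.4853)²) = √(245.8234) ≈ 15.6788,
  v_1 = u/||u|| ≈ (0.3827, 0.9239) (||v_1|| = 1).

λ_1 = 22.4853,  λ_2 = 5.5147;  v_1 ≈ (0.3827, 0.9239)


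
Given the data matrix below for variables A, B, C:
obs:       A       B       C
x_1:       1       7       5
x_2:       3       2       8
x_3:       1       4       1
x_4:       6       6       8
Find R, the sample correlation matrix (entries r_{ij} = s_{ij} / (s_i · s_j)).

Step 1 — column means:
  mean(A) = (1 + 3 + 1 + 6) / 4 = 11/4 = 2.75
  mean(B) = (7 + 2 + 4 + 6) / 4 = 19/4 = 4.75
  mean(C) = (5 + 8 + 1 + 8) / 4 = 22/4 = 5.5

Step 2 — sample variances and covariances s[i,j] = (1/(n-1)) · Σ_k (x_{k,i} - mean_i) · (x_{k,j} - mean_j), with n-1 = 3:
  s[A,A] = ((-1.75)·(-1.75) + (0.25)·(0.25) + (-1.75)·(-1.75) + (3.25)·(3.25)) / 3 = 16.75/3 = 5.5833
  s[A,B] = ((-1.75)·(2.25) + (0.25)·(-2.75) + (-1.75)·(-0.75) + (3.25)·(1.25)) / 3 = 0.75/3 = 0.25
  s[A,C] = ((-1.75)·(-0.5) + (0.25)·(2.5) + (-1.75)·(-4.5) + (3.25)·(2.5)) / 3 = 17.5/3 = 5.8333
  s[B,B] = ((2.25)·(2.25) + (-2.75)·(-2.75) + (-0.75)·(-0.75) + (1.25)·(1.25)) / 3 = 14.75/3 = 4.9167
  s[B,C] = ((2.25)·(-0.5) + (-2.75)·(2.5) + (-0.75)·(-4.5) + (1.25)·(2.5)) / 3 = -1.5/3 = -0.5
  s[C,C] = ((-0.5)·(-0.5) + (2.5)·(2.5) + (-4.5)·(-4.5) + (2.5)·(2.5)) / 3 = 33/3 = 11
  Sample standard deviations s_i = √(s[i,i]):
  s(A) = √(5.5833) = 2.3629
  s(B) = √(4.9167) = 2.2174
  s(C) = √(11) = 3.3166

Step 3 — r_{ij} = s_{ij} / (s_i · s_j):
  r[A,A] = 1 (diagonal).
  r[A,B] = 0.25 / (2.3629 · 2.2174) = 0.25 / 5.2394 = 0.0477
  r[A,C] = 5.8333 / (2.3629 · 3.3166) = 5.8333 / 7.8369 = 0.7443
  r[B,B] = 1 (diagonal).
  r[B,C] = -0.5 / (2.2174 · 3.3166) = -0.5 / 7.3541 = -0.068
  r[C,C] = 1 (diagonal).

R is symmetric with unit diagonal. Assembling:

R = [[1, 0.0477, 0.7443],
 [0.0477, 1, -0.068],
 [0.7443, -0.068, 1]]


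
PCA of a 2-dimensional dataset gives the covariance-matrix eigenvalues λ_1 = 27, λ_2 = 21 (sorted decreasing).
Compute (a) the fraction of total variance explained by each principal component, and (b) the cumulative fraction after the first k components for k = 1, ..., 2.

Step 1 — total variance = trace(Sigma) = Σ λ_i = 27 + 21 = 48.

Step 2 — fraction explained by component i = λ_i / Σ λ:
  PC1: 27/48 = 0.5625
  PC2: 21/48 = 0.4375

Step 3 — cumulative fraction after k components = (λ_1 + ... + λ_k) / Σ λ:
  k = 1: 27/48 = 0.5625
  k = 2: (27 + 21)/48 = 48/48 = 1

Summary (fraction, with percent):

explained: PC1 0.5625 (56.25%), PC2 0.4375 (43.75%);  cumulative: 0.5625, 1


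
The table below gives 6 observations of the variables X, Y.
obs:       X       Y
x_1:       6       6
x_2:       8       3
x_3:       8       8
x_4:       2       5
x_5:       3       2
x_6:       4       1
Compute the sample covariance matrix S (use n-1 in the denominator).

Step 1 — column means:
  mean(X) = (6 + 8 + 8 + 2 + 3 + 4) / 6 = 31/6 = 5.1667
  mean(Y) = (6 + 3 + 8 + 5 + 2 + 1) / 6 = 25/6 = 4.1667

Step 2 — sample covariance S[i,j] = (1/(n-1)) · Σ_k (x_{k,i} - mean_i) · (x_{k,j} - mean_j), with n-1 = 5.
  S[X,X] = ((0.8333)·(0.8333) + (2.8333)·(2.8333) + (2.8333)·(2.8333) + (-3.1667)·(-3.1667) + (-2.1667)·(-2.1667) + (-1.1667)·(-1.1667)) / 5 = 32.8333/5 = 6.5667
  S[X,Y] = ((0.8333)·(1.8333) + (2.8333)·(-1.1667) + (2.8333)·(3.8333) + (-3.1667)·(0.8333) + (-2.1667)·(-2.1667) + (-1.1667)·(-3.1667)) / 5 = 14.8333/5 = 2.9667
  S[Y,Y] = ((1.8333)·(1.8333) + (-1.1667)·(-1.1667) + (3.8333)·(3.8333) + (0.8333)·(0.8333) + (-2.1667)·(-2.1667) + (-3.1667)·(-3.1667)) / 5 = 34.8333/5 = 6.9667

S is symmetric (S[j,i] = S[i,j]). Assembling:

S = [[6.5667, 2.9667],
 [2.9667, 6.9667]]


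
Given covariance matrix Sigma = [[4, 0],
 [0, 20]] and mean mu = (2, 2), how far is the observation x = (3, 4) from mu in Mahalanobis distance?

Step 1 — centre the observation: (x - mu) = (1, 2).

Step 2 — invert Sigma. det(Sigma) = 4·20 - (0)² = 80.
  Sigma^{-1} = (1/det) · [[d, -b], [-b, a]] = [[0.25, 0],
 [0, 0.05]].

Step 3 — form the quadratic (x - mu)^T · Sigma^{-1} · (x - mu):
  Sigma^{-1} · (x - mu) = (0.25, 0.1).
  (x - mu)^T · [Sigma^{-1} · (x - mu)] = (1)·(0.25) + (2)·(0.1) = 0.45.

Step 4 — take square root: d = √(0.45) ≈ 0.6708.

d(x, mu) = √(0.45) ≈ 0.6708


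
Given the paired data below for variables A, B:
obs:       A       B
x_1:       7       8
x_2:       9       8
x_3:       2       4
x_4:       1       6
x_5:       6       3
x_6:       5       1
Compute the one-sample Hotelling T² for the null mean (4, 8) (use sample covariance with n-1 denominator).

Step 1 — sample mean vector:
  mean(A) = (7 + 9 + 2 + 1 + 6 + 5) / 6 = 30/6 = 5
  mean(B) = (8 + 8 + 4 + 6 + 3 + 1) / 6 = 30/6 = 5
  x̄ = (5, 5),  deviation x̄ - mu_0 = (5, 5) - (4, 8) = (1, -3).

Step 2 — sample covariance matrix, S[i,j] = (1/(n-1)) · Σ_k (x_{k,i} - mean_i) · (x_{k,j} - mean_j), divisor n-1 = 5:
  S[A,A] = ((2)·(2) + (4)·(4) + (-3)·(-3) + (-4)·(-4) + (1)·(1) + (0)·(0)) / 5 = 46/5 = 9.2
  S[A,B] = ((2)·(3) + (4)·(3) + (-3)·(-1) + (-4)·(1) + (1)·(-2) + (0)·(-4)) / 5 = 15/5 = 3
  S[B,B] = ((3)·(3) + (3)·(3) + (-1)·(-1) + (1)·(1) + (-2)·(-2) + (-4)·(-4)) / 5 = 40/5 = 8
  S = [[9.2, 3],
 [3, 8]].

Step 3 — invert S. det(S) = 9.2·8 - (3)² = 64.6.
  S^{-1} = (1/det) · [[d, -b], [-b, a]] = [[0.1238, -0.0464],
 [-0.0464, 0.1424]].

Step 4 — quadratic form (x̄ - mu_0)^T · S^{-1} · (x̄ - mu_0):
  S^{-1} · (x̄ - mu_0) = (0.2632, -0.4737),
  (x̄ - mu_0)^T · [...] = (1)·(0.2632) + (-3)·(-0.4737) = 1.6842.

Step 5 — scale by n: T² = 6 · 1.6842 = 10.1053.

T² ≈ 10.1053


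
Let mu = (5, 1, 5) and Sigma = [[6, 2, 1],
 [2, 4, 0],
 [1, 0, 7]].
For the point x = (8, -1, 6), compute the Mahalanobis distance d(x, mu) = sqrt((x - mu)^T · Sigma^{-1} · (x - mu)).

Step 1 — centre the observation: (x - mu) = (3, -2, 1).

Step 2 — invert Sigma (cofactor / det for 3×3, or solve directly):
  Sigma^{-1} = [[0.2059, -0.1029, -0.0294],
 [-0.1029, 0.3015, 0.0147],
 [-0.0294, 0.0147, 0.1471]].

Step 3 — form the quadratic (x - mu)^T · Sigma^{-1} · (x - mu):
  Sigma^{-1} · (x - mu) = (0.7941, -0.8971, 0.0294).
  (x - mu)^T · [Sigma^{-1} · (x - mu)] = (3)·(0.7941) + (-2)·(-0.8971) + (1)·(0.0294) = 4.2059.

Step 4 — take square root: d = √(4.2059) ≈ 2.0508.

d(x, mu) = √(4.2059) ≈ 2.0508


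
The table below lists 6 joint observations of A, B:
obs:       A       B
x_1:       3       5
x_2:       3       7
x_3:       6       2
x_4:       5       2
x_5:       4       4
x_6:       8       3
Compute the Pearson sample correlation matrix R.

Step 1 — column means:
  mean(A) = (3 + 3 + 6 + 5 + 4 + 8) / 6 = 29/6 = 4.8333
  mean(B) = (5 + 7 + 2 + 2 + 4 + 3) / 6 = 23/6 = 3.8333

Step 2 — sample variances and covariances s[i,j] = (1/(n-1)) · Σ_k (x_{k,i} - mean_i) · (x_{k,j} - mean_j), with n-1 = 5:
  s[A,A] = ((-1.8333)·(-1.8333) + (-1.8333)·(-1.8333) + (1.1667)·(1.1667) + (0.1667)·(0.1667) + (-0.8333)·(-0.8333) + (3.1667)·(3.1667)) / 5 = 18.8333/5 = 3.7667
  s[A,B] = ((-1.8333)·(1.1667) + (-1.8333)·(3.1667) + (1.1667)·(-1.8333) + (0.1667)·(-1.8333) + (-0.8333)·(0.1667) + (3.1667)·(-0.8333)) / 5 = -13.1667/5 = -2.6333
  s[B,B] = ((1.1667)·(1.1667) + (3.1667)·(3.1667) + (-1.8333)·(-1.8333) + (-1.8333)·(-1.8333) + (0.1667)·(0.1667) + (-0.8333)·(-0.8333)) / 5 = 18.8333/5 = 3.7667
  Sample standard deviations s_i = √(s[i,i]):
  s(A) = √(3.7667) = 1.9408
  s(B) = √(3.7667) = 1.9408

Step 3 — r_{ij} = s_{ij} / (s_i · s_j):
  r[A,A] = 1 (diagonal).
  r[A,B] = -2.6333 / (1.9408 · 1.9408) = -2.6333 / 3.7667 = -0.6991
  r[B,B] = 1 (diagonal).

R is symmetric with unit diagonal. Assembling:

R = [[1, -0.6991],
 [-0.6991, 1]]


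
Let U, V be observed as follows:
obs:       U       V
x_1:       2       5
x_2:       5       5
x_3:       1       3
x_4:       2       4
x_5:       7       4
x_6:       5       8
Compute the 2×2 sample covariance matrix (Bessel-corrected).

Step 1 — column means:
  mean(U) = (2 + 5 + 1 + 2 + 7 + 5) / 6 = 22/6 = 3.6667
  mean(V) = (5 + 5 + 3 + 4 + 4 + 8) / 6 = 29/6 = 4.8333

Step 2 — sample covariance S[i,j] = (1/(n-1)) · Σ_k (x_{k,i} - mean_i) · (x_{k,j} - mean_j), with n-1 = 5.
  S[U,U] = ((-1.6667)·(-1.6667) + (1.3333)·(1.3333) + (-2.6667)·(-2.6667) + (-1.6667)·(-1.6667) + (3.3333)·(3.3333) + (1.3333)·(1.3333)) / 5 = 27.3333/5 = 5.4667
  S[U,V] = ((-1.6667)·(0.1667) + (1.3333)·(0.1667) + (-2.6667)·(-1.8333) + (-1.6667)·(-0.8333) + (3.3333)·(-0.8333) + (1.3333)·(3.1667)) / 5 = 7.6667/5 = 1.5333
  S[V,V] = ((0.1667)·(0.1667) + (0.1667)·(0.1667) + (-1.8333)·(-1.8333) + (-0.8333)·(-0.8333) + (-0.8333)·(-0.8333) + (3.1667)·(3.1667)) / 5 = 14.8333/5 = 2.9667

S is symmetric (S[j,i] = S[i,j]). Assembling:

S = [[5.4667, 1.5333],
 [1.5333, 2.9667]]


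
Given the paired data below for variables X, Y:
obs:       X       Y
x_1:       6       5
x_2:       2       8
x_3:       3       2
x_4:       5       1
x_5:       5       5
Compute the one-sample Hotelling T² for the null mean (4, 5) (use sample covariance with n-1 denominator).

Step 1 — sample mean vector:
  mean(X) = (6 + 2 + 3 + 5 + 5) / 5 = 21/5 = 4.2
  mean(Y) = (5 + 8 + 2 + 1 + 5) / 5 = 21/5 = 4.2
  x̄ = (4.2, 4.2),  deviation x̄ - mu_0 = (4.2, 4.2) - (4, 5) = (0.2, -0.8).

Step 2 — sample covariance matrix, S[i,j] = (1/(n-1)) · Σ_k (x_{k,i} - mean_i) · (x_{k,j} - mean_j), divisor n-1 = 4:
  S[X,X] = ((1.8)·(1.8) + (-2.2)·(-2.2) + (-1.2)·(-1.2) + (0.8)·(0.8) + (0.8)·(0.8)) / 4 = 10.8/4 = 2.7
  S[X,Y] = ((1.8)·(0.8) + (-2.2)·(3.8) + (-1.2)·(-2.2) + (0.8)·(-3.2) + (0.8)·(0.8)) / 4 = -6.2/4 = -1.55
  S[Y,Y] = ((0.8)·(0.8) + (3.8)·(3.8) + (-2.2)·(-2.2) + (-3.2)·(-3.2) + (0.8)·(0.8)) / 4 = 30.8/4 = 7.7
  S = [[2.7, -1.55],
 [-1.55, 7.7]].

Step 3 — invert S. det(S) = 2.7·7.7 - (-1.55)² = 18.3875.
  S^{-1} = (1/det) · [[d, -b], [-b, a]] = [[0.4188, 0.0843],
 [0.0843, 0.1468]].

Step 4 — quadratic form (x̄ - mu_0)^T · S^{-1} · (x̄ - mu_0):
  S^{-1} · (x̄ - mu_0) = (0.0163, -0.1006),
  (x̄ - mu_0)^T · [...] = (0.2)·(0.0163) + (-0.8)·(-0.1006) = 0.0838.

Step 5 — scale by n: T² = 5 · 0.0838 = 0.4188.

T² ≈ 0.4188


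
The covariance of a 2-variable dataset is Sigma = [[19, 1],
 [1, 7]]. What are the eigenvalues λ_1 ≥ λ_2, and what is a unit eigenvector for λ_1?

Step 1 — characteristic polynomial of 2×2 Sigma:
  det(Sigma - λI) = λ² - trace · λ + det = 0.
  trace = 19 + 7 = 26, det = 19·7 - (1)² = 132.
Step 2 — discriminant:
  Δ = trace² - 4·det = 676 - 528 = 148.
Step 3 — eigenvalues:
  λ = (trace ± √Δ)/2 = (26 ± 12.1655)/2,
  λ_1 = 19.0828,  λ_2 = 6.9172.

Step 4 — unit eigenvector for λ_1: solve (Sigma - λ_1 I)v = 0. First row:
  (19 - 19.0828)·v_x + (1)·v_y = 0, i.e. (-0.0828)·v_x + (1)·v_y = 0,
  so v ∝ (b, λ_1 - a) = (1, 0.0828) = u.
  ||u|| = √((1)² + (0.0828)²) = √(1.0068) ≈ 1.0034,
  v_1 = u/||u|| ≈ (0.9966, 0.0825) (||v_1|| = 1).

λ_1 = 19.0828,  λ_2 = 6.9172;  v_1 ≈ (0.9966, 0.0825)


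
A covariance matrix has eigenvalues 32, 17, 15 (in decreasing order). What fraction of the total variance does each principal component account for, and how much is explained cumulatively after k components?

Step 1 — total variance = trace(Sigma) = Σ λ_i = 32 + 17 + 15 = 64.

Step 2 — fraction explained by component i = λ_i / Σ λ:
  PC1: 32/64 = 0.5
  PC2: 17/64 = 0.2656
  PC3: 15/64 = 0.2344

Step 3 — cumulative fraction after k components = (λ_1 + ... + λ_k) / Σ λ:
  k = 1: 32/64 = 0.5
  k = 2: (32 + 17)/64 = 49/64 = 0.7656
  k = 3: (32 + 17 + 15)/64 = 64/64 = 1

Summary (fraction, with percent):

explained: PC1 0.5 (50%), PC2 0.2656 (26.56%), PC3 0.2344 (23.44%);  cumulative: 0.5, 0.7656, 1


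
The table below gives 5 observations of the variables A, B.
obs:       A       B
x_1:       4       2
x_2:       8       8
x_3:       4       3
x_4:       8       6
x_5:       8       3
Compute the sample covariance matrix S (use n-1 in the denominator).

Step 1 — column means:
  mean(A) = (4 + 8 + 4 + 8 + 8) / 5 = 32/5 = 6.4
  mean(B) = (2 + 8 + 3 + 6 + 3) / 5 = 22/5 = 4.4

Step 2 — sample covariance S[i,j] = (1/(n-1)) · Σ_k (x_{k,i} - mean_i) · (x_{k,j} - mean_j), with n-1 = 4.
  S[A,A] = ((-2.4)·(-2.4) + (1.6)·(1.6) + (-2.4)·(-2.4) + (1.6)·(1.6) + (1.6)·(1.6)) / 4 = 19.2/4 = 4.8
  S[A,B] = ((-2.4)·(-2.4) + (1.6)·(3.6) + (-2.4)·(-1.4) + (1.6)·(1.6) + (1.6)·(-1.4)) / 4 = 15.2/4 = 3.8
  S[B,B] = ((-2.4)·(-2.4) + (3.6)·(3.6) + (-1.4)·(-1.4) + (1.6)·(1.6) + (-1.4)·(-1.4)) / 4 = 25.2/4 = 6.3

S is symmetric (S[j,i] = S[i,j]). Assembling:

S = [[4.8, 3.8],
 [3.8, 6.3]]


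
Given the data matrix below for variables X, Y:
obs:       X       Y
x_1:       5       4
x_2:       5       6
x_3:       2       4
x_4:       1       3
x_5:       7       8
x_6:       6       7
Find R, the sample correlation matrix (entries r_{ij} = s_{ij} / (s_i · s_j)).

Step 1 — column means:
  mean(X) = (5 + 5 + 2 + 1 + 7 + 6) / 6 = 26/6 = 4.3333
  mean(Y) = (4 + 6 + 4 + 3 + 8 + 7) / 6 = 32/6 = 5.3333

Step 2 — sample variances and covariances s[i,j] = (1/(n-1)) · Σ_k (x_{k,i} - mean_i) · (x_{k,j} - mean_j), with n-1 = 5:
  s[X,X] = ((0.6667)·(0.6667) + (0.6667)·(0.6667) + (-2.3333)·(-2.3333) + (-3.3333)·(-3.3333) + (2.6667)·(2.6667) + (1.6667)·(1.6667)) / 5 = 27.3333/5 = 5.4667
  s[X,Y] = ((0.6667)·(-1.3333) + (0.6667)·(0.6667) + (-2.3333)·(-1.3333) + (-3.3333)·(-2.3333) + (2.6667)·(2.6667) + (1.6667)·(1.6667)) / 5 = 20.3333/5 = 4.0667
  s[Y,Y] = ((-1.3333)·(-1.3333) + (0.6667)·(0.6667) + (-1.3333)·(-1.3333) + (-2.3333)·(-2.3333) + (2.6667)·(2.6667) + (1.6667)·(1.6667)) / 5 = 19.3333/5 = 3.8667
  Sample standard deviations s_i = √(s[i,i]):
  s(X) = √(5.4667) = 2.3381
  s(Y) = √(3.8667) = 1.9664

Step 3 — r_{ij} = s_{ij} / (s_i · s_j):
  r[X,X] = 1 (diagonal).
  r[X,Y] = 4.0667 / (2.3381 · 1.9664) = 4.0667 / 4.5976 = 0.8845
  r[Y,Y] = 1 (diagonal).

R is symmetric with unit diagonal. Assembling:

R = [[1, 0.8845],
 [0.8845, 1]]


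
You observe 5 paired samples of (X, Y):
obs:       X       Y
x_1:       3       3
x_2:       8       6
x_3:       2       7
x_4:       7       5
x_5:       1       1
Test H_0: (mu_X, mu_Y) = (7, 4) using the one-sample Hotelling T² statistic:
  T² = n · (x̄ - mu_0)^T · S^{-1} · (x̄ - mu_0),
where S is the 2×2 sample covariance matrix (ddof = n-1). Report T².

Step 1 — sample mean vector:
  mean(X) = (3 + 8 + 2 + 7 + 1) / 5 = 21/5 = 4.2
  mean(Y) = (3 + 6 + 7 + 5 + 1) / 5 = 22/5 = 4.4
  x̄ = (4.2, 4.4),  deviation x̄ - mu_0 = (4.2, 4.4) - (7, 4) = (-2.8, 0.4).

Step 2 — sample covariance matrix, S[i,j] = (1/(n-1)) · Σ_k (x_{k,i} - mean_i) · (x_{k,j} - mean_j), divisor n-1 = 4:
  S[X,X] = ((-1.2)·(-1.2) + (3.8)·(3.8) + (-2.2)·(-2.2) + (2.8)·(2.8) + (-3.2)·(-3.2)) / 4 = 38.8/4 = 9.7
  S[X,Y] = ((-1.2)·(-1.4) + (3.8)·(1.6) + (-2.2)·(2.6) + (2.8)·(0.6) + (-3.2)·(-3.4)) / 4 = 14.6/4 = 3.65
  S[Y,Y] = ((-1.4)·(-1.4) + (1.6)·(1.6) + (2.6)·(2.6) + (0.6)·(0.6) + (-3.4)·(-3.4)) / 4 = 23.2/4 = 5.8
  S = [[9.7, 3.65],
 [3.65, 5.8]].

Step 3 — invert S. det(S) = 9.7·5.8 - (3.65)² = 42.9375.
  S^{-1} = (1/det) · [[d, -b], [-b, a]] = [[0.1351, -0.085],
 [-0.085, 0.2259]].

Step 4 — quadratic form (x̄ - mu_0)^T · S^{-1} · (x̄ - mu_0):
  S^{-1} · (x̄ - mu_0) = (-0.4122, 0.3284),
  (x̄ - mu_0)^T · [...] = (-2.8)·(-0.4122) + (0.4)·(0.3284) = 1.2856.

Step 5 — scale by n: T² = 5 · 1.2856 = 6.4279.

T² ≈ 6.4279


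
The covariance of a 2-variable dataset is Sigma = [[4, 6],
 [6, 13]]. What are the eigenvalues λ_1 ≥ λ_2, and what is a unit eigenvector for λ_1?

Step 1 — characteristic polynomial of 2×2 Sigma:
  det(Sigma - λI) = λ² - trace · λ + det = 0.
  trace = 4 + 13 = 17, det = 4·13 - (6)² = 16.
Step 2 — discriminant:
  Δ = trace² - 4·det = 289 - 64 = 225.
Step 3 — eigenvalues:
  λ = (trace ± √Δ)/2 = (17 ± 15)/2,
  λ_1 = 16,  λ_2 = 1.

Step 4 — unit eigenvector for λ_1: solve (Sigma - λ_1 I)v = 0. First row:
  (4 - 16)·v_x + (6)·v_y = 0, i.e. (-12)·v_x + (6)·v_y = 0,
  so v ∝ (b, λ_1 - a) = (6, 12) = u.
  ||u|| = √((6)² + (12)²) = √(180) ≈ 13.4164,
  v_1 = u/||u|| ≈ (0.4472, 0.8944) (||v_1|| = 1).

λ_1 = 16,  λ_2 = 1;  v_1 ≈ (0.4472, 0.8944)


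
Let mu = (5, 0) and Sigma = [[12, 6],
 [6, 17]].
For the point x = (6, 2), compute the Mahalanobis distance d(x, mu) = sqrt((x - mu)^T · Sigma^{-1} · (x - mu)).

Step 1 — centre the observation: (x - mu) = (1, 2).

Step 2 — invert Sigma. det(Sigma) = 12·17 - (6)² = 168.
  Sigma^{-1} = (1/det) · [[d, -b], [-b, a]] = [[0.1012, -0.0357],
 [-0.0357, 0.0714]].

Step 3 — form the quadratic (x - mu)^T · Sigma^{-1} · (x - mu):
  Sigma^{-1} · (x - mu) = (0.0298, 0.1071).
  (x - mu)^T · [Sigma^{-1} · (x - mu)] = (1)·(0.0298) + (2)·(0.1071) = 0.244.

Step 4 — take square root: d = √(0.244) ≈ 0.494.

d(x, mu) = √(0.244) ≈ 0.494


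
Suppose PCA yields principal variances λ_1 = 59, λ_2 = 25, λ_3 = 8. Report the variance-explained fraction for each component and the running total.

Step 1 — total variance = trace(Sigma) = Σ λ_i = 59 + 25 + 8 = 92.

Step 2 — fraction explained by component i = λ_i / Σ λ:
  PC1: 59/92 = 0.6413
  PC2: 25/92 = 0.2717
  PC3: 8/92 = 0.087

Step 3 — cumulative fraction after k components = (λ_1 + ... + λ_k) / Σ λ:
  k = 1: 59/92 = 0.6413
  k = 2: (59 + 25)/92 = 84/92 = 0.913
  k = 3: (59 + 25 + 8)/92 = 92/92 = 1

Summary (fraction, with percent):

explained: PC1 0.6413 (64.13%), PC2 0.2717 (27.17%), PC3 0.087 (8.7%);  cumulative: 0.6413, 0.913, 1


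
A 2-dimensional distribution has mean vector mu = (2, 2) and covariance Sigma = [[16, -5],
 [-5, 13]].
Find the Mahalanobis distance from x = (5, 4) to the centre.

Step 1 — centre the observation: (x - mu) = (3, 2).

Step 2 — invert Sigma. det(Sigma) = 16·13 - (-5)² = 183.
  Sigma^{-1} = (1/det) · [[d, -b], [-b, a]] = [[0.071, 0.0273],
 [0.0273, 0.0874]].

Step 3 — form the quadratic (x - mu)^T · Sigma^{-1} · (x - mu):
  Sigma^{-1} · (x - mu) = (0.2678, 0.2568).
  (x - mu)^T · [Sigma^{-1} · (x - mu)] = (3)·(0.2678) + (2)·(0.2568) = 1.3169.

Step 4 — take square root: d = √(1.3169) ≈ 1.1476.

d(x, mu) = √(1.3169) ≈ 1.1476


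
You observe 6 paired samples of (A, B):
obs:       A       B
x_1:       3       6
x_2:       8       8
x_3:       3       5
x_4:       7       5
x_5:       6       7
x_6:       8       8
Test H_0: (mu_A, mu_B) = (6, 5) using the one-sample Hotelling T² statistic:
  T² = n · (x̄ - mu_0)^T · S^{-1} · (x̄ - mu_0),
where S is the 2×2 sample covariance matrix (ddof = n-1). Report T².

Step 1 — sample mean vector:
  mean(A) = (3 + 8 + 3 + 7 + 6 + 8) / 6 = 35/6 = 5.8333
  mean(B) = (6 + 8 + 5 + 5 + 7 + 8) / 6 = 39/6 = 6.5
  x̄ = (5.8333, 6.5),  deviation x̄ - mu_0 = (5.8333, 6.5) - (6, 5) = (-0.1667, 1.5).

Step 2 — sample covariance matrix, S[i,j] = (1/(n-1)) · Σ_k (x_{k,i} - mean_i) · (x_{k,j} - mean_j), divisor n-1 = 5:
  S[A,A] = ((-2.8333)·(-2.8333) + (2.1667)·(2.1667) + (-2.8333)·(-2.8333) + (1.1667)·(1.1667) + (0.1667)·(0.1667) + (2.1667)·(2.1667)) / 5 = 26.8333/5 = 5.3667
  S[A,B] = ((-2.8333)·(-0.5) + (2.1667)·(1.5) + (-2.8333)·(-1.5) + (1.1667)·(-1.5) + (0.1667)·(0.5) + (2.1667)·(1.5)) / 5 = 10.5/5 = 2.1
  S[B,B] = ((-0.5)·(-0.5) + (1.5)·(1.5) + (-1.5)·(-1.5) + (-1.5)·(-1.5) + (0.5)·(0.5) + (1.5)·(1.5)) / 5 = 9.5/5 = 1.9
  S = [[5.3667, 2.1],
 [2.1, 1.9]].

Step 3 — invert S. det(S) = 5.3667·1.9 - (2.1)² = 5.7867.
  S^{-1} = (1/det) · [[d, -b], [-b, a]] = [[0.3283, -0.3629],
 [-0.3629, 0.9274]].

Step 4 — quadratic form (x̄ - mu_0)^T · S^{-1} · (x̄ - mu_0):
  S^{-1} · (x̄ - mu_0) = (-0.5991, 1.4516),
  (x̄ - mu_0)^T · [...] = (-0.1667)·(-0.5991) + (1.5)·(1.4516) = 2.2773.

Step 5 — scale by n: T² = 6 · 2.2773 = 13.6636.

T² ≈ 13.6636


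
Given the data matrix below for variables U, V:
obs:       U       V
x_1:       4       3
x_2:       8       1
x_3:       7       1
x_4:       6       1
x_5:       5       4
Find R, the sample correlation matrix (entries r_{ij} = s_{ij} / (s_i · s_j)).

Step 1 — column means:
  mean(U) = (4 + 8 + 7 + 6 + 5) / 5 = 30/5 = 6
  mean(V) = (3 + 1 + 1 + 1 + 4) / 5 = 10/5 = 2

Step 2 — sample variances and covariances s[i,j] = (1/(n-1)) · Σ_k (x_{k,i} - mean_i) · (x_{k,j} - mean_j), with n-1 = 4:
  s[U,U] = ((-2)·(-2) + (2)·(2) + (1)·(1) + (0)·(0) + (-1)·(-1)) / 4 = 10/4 = 2.5
  s[U,V] = ((-2)·(1) + (2)·(-1) + (1)·(-1) + (0)·(-1) + (-1)·(2)) / 4 = -7/4 = -1.75
  s[V,V] = ((1)·(1) + (-1)·(-1) + (-1)·(-1) + (-1)·(-1) + (2)·(2)) / 4 = 8/4 = 2
  Sample standard deviations s_i = √(s[i,i]):
  s(U) = √(2.5) = 1.5811
  s(V) = √(2) = 1.4142

Step 3 — r_{ij} = s_{ij} / (s_i · s_j):
  r[U,U] = 1 (diagonal).
  r[U,V] = -1.75 / (1.5811 · 1.4142) = -1.75 / 2.2361 = -0.7826
  r[V,V] = 1 (diagonal).

R is symmetric with unit diagonal. Assembling:

R = [[1, -0.7826],
 [-0.7826, 1]]


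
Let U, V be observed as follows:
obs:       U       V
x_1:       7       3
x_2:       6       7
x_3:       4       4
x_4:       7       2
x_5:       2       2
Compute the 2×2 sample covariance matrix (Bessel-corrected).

Step 1 — column means:
  mean(U) = (7 + 6 + 4 + 7 + 2) / 5 = 26/5 = 5.2
  mean(V) = (3 + 7 + 4 + 2 + 2) / 5 = 18/5 = 3.6

Step 2 — sample covariance S[i,j] = (1/(n-1)) · Σ_k (x_{k,i} - mean_i) · (x_{k,j} - mean_j), with n-1 = 4.
  S[U,U] = ((1.8)·(1.8) + (0.8)·(0.8) + (-1.2)·(-1.2) + (1.8)·(1.8) + (-3.2)·(-3.2)) / 4 = 18.8/4 = 4.7
  S[U,V] = ((1.8)·(-0.6) + (0.8)·(3.4) + (-1.2)·(0.4) + (1.8)·(-1.6) + (-3.2)·(-1.6)) / 4 = 3.4/4 = 0.85
  S[V,V] = ((-0.6)·(-0.6) + (3.4)·(3.4) + (0.4)·(0.4) + (-1.6)·(-1.6) + (-1.6)·(-1.6)) / 4 = 17.2/4 = 4.3

S is symmetric (S[j,i] = S[i,j]). Assembling:

S = [[4.7, 0.85],
 [0.85, 4.3]]


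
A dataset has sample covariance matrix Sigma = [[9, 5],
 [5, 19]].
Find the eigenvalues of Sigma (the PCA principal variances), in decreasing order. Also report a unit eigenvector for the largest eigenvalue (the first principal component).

Step 1 — characteristic polynomial of 2×2 Sigma:
  det(Sigma - λI) = λ² - trace · λ + det = 0.
  trace = 9 + 19 = 28, det = 9·19 - (5)² = 146.
Step 2 — discriminant:
  Δ = trace² - 4·det = 784 - 584 = 200.
Step 3 — eigenvalues:
  λ = (trace ± √Δ)/2 = (28 ± 14.1421)/2,
  λ_1 = 21.0711,  λ_2 = 6.9289.

Step 4 — unit eigenvector for λ_1: solve (Sigma - λ_1 I)v = 0. First row:
  (9 - 21.0711)·v_x + (5)·v_y = 0, i.e. (-12.0711)·v_x + (5)·v_y = 0,
  so v ∝ (b, λ_1 - a) = (5, 12.0711) = u.
  ||u|| = √((5)² + (12.0711)²) = √(170.7107) ≈ 13.0656,
  v_1 = u/||u|| ≈ (0.3827, 0.9239) (||v_1|| = 1).

λ_1 = 21.0711,  λ_2 = 6.9289;  v_1 ≈ (0.3827, 0.9239)


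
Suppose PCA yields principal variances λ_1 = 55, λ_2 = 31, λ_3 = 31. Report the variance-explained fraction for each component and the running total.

Step 1 — total variance = trace(Sigma) = Σ λ_i = 55 + 31 + 31 = 117.

Step 2 — fraction explained by component i = λ_i / Σ λ:
  PC1: 55/117 = 0.4701
  PC2: 31/117 = 0.265
  PC3: 31/117 = 0.265

Step 3 — cumulative fraction after k components = (λ_1 + ... + λ_k) / Σ λ:
  k = 1: 55/117 = 0.4701
  k = 2: (55 + 31)/117 = 86/117 = 0.735
  k = 3: (55 + 31 + 31)/117 = 117/117 = 1

Summary (fraction, with percent):

explained: PC1 0.4701 (47.01%), PC2 0.265 (26.5%), PC3 0.265 (26.5%);  cumulative: 0.4701, 0.735, 1


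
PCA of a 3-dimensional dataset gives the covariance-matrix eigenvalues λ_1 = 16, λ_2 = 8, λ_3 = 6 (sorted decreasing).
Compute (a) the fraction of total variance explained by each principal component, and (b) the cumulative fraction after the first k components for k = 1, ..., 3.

Step 1 — total variance = trace(Sigma) = Σ λ_i = 16 + 8 + 6 = 30.

Step 2 — fraction explained by component i = λ_i / Σ λ:
  PC1: 16/30 = 0.5333
  PC2: 8/30 = 0.2667
  PC3: 6/30 = 0.2

Step 3 — cumulative fraction after k components = (λ_1 + ... + λ_k) / Σ λ:
  k = 1: 16/30 = 0.5333
  k = 2: (16 + 8)/30 = 24/30 = 0.8
  k = 3: (16 + 8 + 6)/30 = 30/30 = 1

Summary (fraction, with percent):

explained: PC1 0.5333 (53.33%), PC2 0.2667 (26.67%), PC3 0.2 (20%);  cumulative: 0.5333, 0.8, 1


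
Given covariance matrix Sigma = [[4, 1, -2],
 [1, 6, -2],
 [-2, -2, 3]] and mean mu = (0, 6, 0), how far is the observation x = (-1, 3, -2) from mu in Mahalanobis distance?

Step 1 — centre the observation: (x - mu) = (-1, -3, -2).

Step 2 — invert Sigma (cofactor / det for 3×3, or solve directly):
  Sigma^{-1} = [[0.3784, 0.027, 0.2703],
 [0.027, 0.2162, 0.1622],
 [0.2703, 0.1622, 0.6216]].

Step 3 — form the quadratic (x - mu)^T · Sigma^{-1} · (x - mu):
  Sigma^{-1} · (x - mu) = (-1, -1, -2).
  (x - mu)^T · [Sigma^{-1} · (x - mu)] = (-1)·(-1) + (-3)·(-1) + (-2)·(-2) = 8.

Step 4 — take square root: d = √(8) ≈ 2.8284.

d(x, mu) = √(8) ≈ 2.8284


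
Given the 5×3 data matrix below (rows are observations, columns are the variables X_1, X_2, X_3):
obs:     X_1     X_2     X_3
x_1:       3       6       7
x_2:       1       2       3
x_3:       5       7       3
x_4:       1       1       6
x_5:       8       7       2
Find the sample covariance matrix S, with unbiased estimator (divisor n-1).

Step 1 — column means:
  mean(X_1) = (3 + 1 + 5 + 1 + 8) / 5 = 18/5 = 3.6
  mean(X_2) = (6 + 2 + 7 + 1 + 7) / 5 = 23/5 = 4.6
  mean(X_3) = (7 + 3 + 3 + 6 + 2) / 5 = 21/5 = 4.2

Step 2 — sample covariance S[i,j] = (1/(n-1)) · Σ_k (x_{k,i} - mean_i) · (x_{k,j} - mean_j), with n-1 = 4.
  S[X_1,X_1] = ((-0.6)·(-0.6) + (-2.6)·(-2.6) + (1.4)·(1.4) + (-2.6)·(-2.6) + (4.4)·(4.4)) / 4 = 35.2/4 = 8.8
  S[X_1,X_2] = ((-0.6)·(1.4) + (-2.6)·(-2.6) + (1.4)·(2.4) + (-2.6)·(-3.6) + (4.4)·(2.4)) / 4 = 29.2/4 = 7.3
  S[X_1,X_3] = ((-0.6)·(2.8) + (-2.6)·(-1.2) + (1.4)·(-1.2) + (-2.6)·(1.8) + (4.4)·(-2.2)) / 4 = -14.6/4 = -3.65
  S[X_2,X_2] = ((1.4)·(1.4) + (-2.6)·(-2.6) + (2.4)·(2.4) + (-3.6)·(-3.6) + (2.4)·(2.4)) / 4 = 33.2/4 = 8.3
  S[X_2,X_3] = ((1.4)·(2.8) + (-2.6)·(-1.2) + (2.4)·(-1.2) + (-3.6)·(1.8) + (2.4)·(-2.2)) / 4 = -7.6/4 = -1.9
  S[X_3,X_3] = ((2.8)·(2.8) + (-1.2)·(-1.2) + (-1.2)·(-1.2) + (1.8)·(1.8) + (-2.2)·(-2.2)) / 4 = 18.8/4 = 4.7

S is symmetric (S[j,i] = S[i,j]). Assembling:

S = [[8.8, 7.3, -3.65],
 [7.3, 8.3, -1.9],
 [-3.65, -1.9, 4.7]]


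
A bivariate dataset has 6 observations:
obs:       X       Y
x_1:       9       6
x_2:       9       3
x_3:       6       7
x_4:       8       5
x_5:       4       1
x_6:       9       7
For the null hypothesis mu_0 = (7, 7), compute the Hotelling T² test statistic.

Step 1 — sample mean vector:
  mean(X) = (9 + 9 + 6 + 8 + 4 + 9) / 6 = 45/6 = 7.5
  mean(Y) = (6 + 3 + 7 + 5 + 1 + 7) / 6 = 29/6 = 4.8333
  x̄ = (7.5, 4.8333),  deviation x̄ - mu_0 = (7.5, 4.8333) - (7, 7) = (0.5, -2.1667).

Step 2 — sample covariance matrix, S[i,j] = (1/(n-1)) · Σ_k (x_{k,i} - mean_i) · (x_{k,j} - mean_j), divisor n-1 = 5:
  S[X,X] = ((1.5)·(1.5) + (1.5)·(1.5) + (-1.5)·(-1.5) + (0.5)·(0.5) + (-3.5)·(-3.5) + (1.5)·(1.5)) / 5 = 21.5/5 = 4.3
  S[X,Y] = ((1.5)·(1.1667) + (1.5)·(-1.8333) + (-1.5)·(2.1667) + (0.5)·(0.1667) + (-3.5)·(-3.8333) + (1.5)·(2.1667)) / 5 = 12.5/5 = 2.5
  S[Y,Y] = ((1.1667)·(1.1667) + (-1.8333)·(-1.8333) + (2.1667)·(2.1667) + (0.1667)·(0.1667) + (-3.8333)·(-3.8333) + (2.1667)·(2.1667)) / 5 = 28.8333/5 = 5.7667
  S = [[4.3, 2.5],
 [2.5, 5.7667]].

Step 3 — invert S. det(S) = 4.3·5.7667 - (2.5)² = 18.5467.
  S^{-1} = (1/det) · [[d, -b], [-b, a]] = [[0.3109, -0.1348],
 [-0.1348, 0.2318]].

Step 4 — quadratic form (x̄ - mu_0)^T · S^{-1} · (x̄ - mu_0):
  S^{-1} · (x̄ - mu_0) = (0.4475, -0.5697),
  (x̄ - mu_0)^T · [...] = (0.5)·(0.4475) + (-2.1667)·(-0.5697) = 1.4582.

Step 5 — scale by n: T² = 6 · 1.4582 = 8.7491.

T² ≈ 8.7491


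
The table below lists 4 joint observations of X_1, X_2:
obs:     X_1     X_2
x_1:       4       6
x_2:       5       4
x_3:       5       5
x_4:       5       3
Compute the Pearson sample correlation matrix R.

Step 1 — column means:
  mean(X_1) = (4 + 5 + 5 + 5) / 4 = 19/4 = 4.75
  mean(X_2) = (6 + 4 + 5 + 3) / 4 = 18/4 = 4.5

Step 2 — sample variances and covariances s[i,j] = (1/(n-1)) · Σ_k (x_{k,i} - mean_i) · (x_{k,j} - mean_j), with n-1 = 3:
  s[X_1,X_1] = ((-0.75)·(-0.75) + (0.25)·(0.25) + (0.25)·(0.25) + (0.25)·(0.25)) / 3 = 0.75/3 = 0.25
  s[X_1,X_2] = ((-0.75)·(1.5) + (0.25)·(-0.5) + (0.25)·(0.5) + (0.25)·(-1.5)) / 3 = -1.5/3 = -0.5
  s[X_2,X_2] = ((1.5)·(1.5) + (-0.5)·(-0.5) + (0.5)·(0.5) + (-1.5)·(-1.5)) / 3 = 5/3 = 1.6667
  Sample standard deviations s_i = √(s[i,i]):
  s(X_1) = √(0.25) = 0.5
  s(X_2) = √(1.6667) = 1.291

Step 3 — r_{ij} = s_{ij} / (s_i · s_j):
  r[X_1,X_1] = 1 (diagonal).
  r[X_1,X_2] = -0.5 / (0.5 · 1.291) = -0.5 / 0.6455 = -0.7746
  r[X_2,X_2] = 1 (diagonal).

R is symmetric with unit diagonal. Assembling:

R = [[1, -0.7746],
 [-0.7746, 1]]


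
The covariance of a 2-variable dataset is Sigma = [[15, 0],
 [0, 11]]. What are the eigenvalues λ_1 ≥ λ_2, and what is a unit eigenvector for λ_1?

Step 1 — characteristic polynomial of 2×2 Sigma:
  det(Sigma - λI) = λ² - trace · λ + det = 0.
  trace = 15 + 11 = 26, det = 15·11 - (0)² = 165.
Step 2 — discriminant:
  Δ = trace² - 4·det = 676 - 660 = 16.
Step 3 — eigenvalues:
  λ = (trace ± √Δ)/2 = (26 ± 4)/2,
  λ_1 = 15,  λ_2 = 11.

Step 4 — unit eigenvector for λ_1: Sigma is diagonal, so its eigenvectors are the coordinate axes. λ_1 = 15 is the diagonal entry on the first coordinate axis, hence
  v_1 = (1, 0) (||v_1|| = 1).

λ_1 = 15,  λ_2 = 11;  v_1 ≈ (1, 0)


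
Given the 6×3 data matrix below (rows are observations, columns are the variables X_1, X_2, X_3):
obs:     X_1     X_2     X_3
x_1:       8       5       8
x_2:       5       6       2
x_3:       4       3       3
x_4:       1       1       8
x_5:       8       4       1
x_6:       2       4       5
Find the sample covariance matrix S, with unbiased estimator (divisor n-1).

Step 1 — column means:
  mean(X_1) = (8 + 5 + 4 + 1 + 8 + 2) / 6 = 28/6 = 4.6667
  mean(X_2) = (5 + 6 + 3 + 1 + 4 + 4) / 6 = 23/6 = 3.8333
  mean(X_3) = (8 + 2 + 3 + 8 + 1 + 5) / 6 = 27/6 = 4.5

Step 2 — sample covariance S[i,j] = (1/(n-1)) · Σ_k (x_{k,i} - mean_i) · (x_{k,j} - mean_j), with n-1 = 5.
  S[X_1,X_1] = ((3.3333)·(3.3333) + (0.3333)·(0.3333) + (-0.6667)·(-0.6667) + (-3.6667)·(-3.6667) + (3.3333)·(3.3333) + (-2.6667)·(-2.6667)) / 5 = 43.3333/5 = 8.6667
  S[X_1,X_2] = ((3.3333)·(1.1667) + (0.3333)·(2.1667) + (-0.6667)·(-0.8333) + (-3.6667)·(-2.8333) + (3.3333)·(0.1667) + (-2.6667)·(0.1667)) / 5 = 15.6667/5 = 3.1333
  S[X_1,X_3] = ((3.3333)·(3.5) + (0.3333)·(-2.5) + (-0.6667)·(-1.5) + (-3.6667)·(3.5) + (3.3333)·(-3.5) + (-2.6667)·(0.5)) / 5 = -14/5 = -2.8
  S[X_2,X_2] = ((1.1667)·(1.1667) + (2.1667)·(2.1667) + (-0.8333)·(-0.8333) + (-2.8333)·(-2.8333) + (0.1667)·(0.1667) + (0.1667)·(0.1667)) / 5 = 14.8333/5 = 2.9667
  S[X_2,X_3] = ((1.1667)·(3.5) + (2.1667)·(-2.5) + (-0.8333)·(-1.5) + (-2.8333)·(3.5) + (0.1667)·(-3.5) + (0.1667)·(0.5)) / 5 = -10.5/5 = -2.1
  S[X_3,X_3] = ((3.5)·(3.5) + (-2.5)·(-2.5) + (-1.5)·(-1.5) + (3.5)·(3.5) + (-3.5)·(-3.5) + (0.5)·(0.5)) / 5 = 45.5/5 = 9.1

S is symmetric (S[j,i] = S[i,j]). Assembling:

S = [[8.6667, 3.1333, -2.8],
 [3.1333, 2.9667, -2.1],
 [-2.8, -2.1, 9.1]]


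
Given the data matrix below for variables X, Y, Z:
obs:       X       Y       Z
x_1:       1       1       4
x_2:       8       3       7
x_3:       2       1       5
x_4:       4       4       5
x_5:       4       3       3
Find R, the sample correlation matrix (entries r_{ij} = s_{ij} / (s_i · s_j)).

Step 1 — column means:
  mean(X) = (1 + 8 + 2 + 4 + 4) / 5 = 19/5 = 3.8
  mean(Y) = (1 + 3 + 1 + 4 + 3) / 5 = 12/5 = 2.4
  mean(Z) = (4 + 7 + 5 + 5 + 3) / 5 = 24/5 = 4.8

Step 2 — sample variances and covariances s[i,j] = (1/(n-1)) · Σ_k (x_{k,i} - mean_i) · (x_{k,j} - mean_j), with n-1 = 4:
  s[X,X] = ((-2.8)·(-2.8) + (4.2)·(4.2) + (-1.8)·(-1.8) + (0.2)·(0.2) + (0.2)·(0.2)) / 4 = 28.8/4 = 7.2
  s[X,Y] = ((-2.8)·(-1.4) + (4.2)·(0.6) + (-1.8)·(-1.4) + (0.2)·(1.6) + (0.2)·(0.6)) / 4 = 9.4/4 = 2.35
  s[X,Z] = ((-2.8)·(-0.8) + (4.2)·(2.2) + (-1.8)·(0.2) + (0.2)·(0.2) + (0.2)·(-1.8)) / 4 = 10.8/4 = 2.7
  s[Y,Y] = ((-1.4)·(-1.4) + (0.6)·(0.6) + (-1.4)·(-1.4) + (1.6)·(1.6) + (0.6)·(0.6)) / 4 = 7.2/4 = 1.8
  s[Y,Z] = ((-1.4)·(-0.8) + (0.6)·(2.2) + (-1.4)·(0.2) + (1.6)·(0.2) + (0.6)·(-1.8)) / 4 = 1.4/4 = 0.35
  s[Z,Z] = ((-0.8)·(-0.8) + (2.2)·(2.2) + (0.2)·(0.2) + (0.2)·(0.2) + (-1.8)·(-1.8)) / 4 = 8.8/4 = 2.2
  Sample standard deviations s_i = √(s[i,i]):
  s(X) = √(7.2) = 2.6833
  s(Y) = √(1.8) = 1.3416
  s(Z) = √(2.2) = 1.4832

Step 3 — r_{ij} = s_{ij} / (s_i · s_j):
  r[X,X] = 1 (diagonal).
  r[X,Y] = 2.35 / (2.6833 · 1.3416) = 2.35 / 3.6 = 0.6528
  r[X,Z] = 2.7 / (2.6833 · 1.4832) = 2.7 / 3.9799 = 0.6784
  r[Y,Y] = 1 (diagonal).
  r[Y,Z] = 0.35 / (1.3416 · 1.4832) = 0.35 / 1.99 = 0.1759
  r[Z,Z] = 1 (diagonal).

R is symmetric with unit diagonal. Assembling:

R = [[1, 0.6528, 0.6784],
 [0.6528, 1, 0.1759],
 [0.6784, 0.1759, 1]]


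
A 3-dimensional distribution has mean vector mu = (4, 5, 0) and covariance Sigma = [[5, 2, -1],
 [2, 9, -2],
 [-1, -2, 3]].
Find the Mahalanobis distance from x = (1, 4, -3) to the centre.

Step 1 — centre the observation: (x - mu) = (-3, -1, -3).

Step 2 — invert Sigma (cofactor / det for 3×3, or solve directly):
  Sigma^{-1} = [[0.2255, -0.0392, 0.049],
 [-0.0392, 0.1373, 0.0784],
 [0.049, 0.0784, 0.402]].

Step 3 — form the quadratic (x - mu)^T · Sigma^{-1} · (x - mu):
  Sigma^{-1} · (x - mu) = (-0.7843, -0.2549, -1.4314).
  (x - mu)^T · [Sigma^{-1} · (x - mu)] = (-3)·(-0.7843) + (-1)·(-0.2549) + (-3)·(-1.4314) = 6.902.

Step 4 — take square root: d = √(6.902) ≈ 2.6272.

d(x, mu) = √(6.902) ≈ 2.6272


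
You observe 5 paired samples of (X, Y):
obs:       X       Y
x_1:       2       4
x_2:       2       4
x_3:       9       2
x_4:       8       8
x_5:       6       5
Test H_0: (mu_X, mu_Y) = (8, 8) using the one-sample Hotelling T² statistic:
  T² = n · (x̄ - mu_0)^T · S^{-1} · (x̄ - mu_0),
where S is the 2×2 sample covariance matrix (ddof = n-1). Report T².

Step 1 — sample mean vector:
  mean(X) = (2 + 2 + 9 + 8 + 6) / 5 = 27/5 = 5.4
  mean(Y) = (4 + 4 + 2 + 8 + 5) / 5 = 23/5 = 4.6
  x̄ = (5.4, 4.6),  deviation x̄ - mu_0 = (5.4, 4.6) - (8, 8) = (-2.6, -3.4).

Step 2 — sample covariance matrix, S[i,j] = (1/(n-1)) · Σ_k (x_{k,i} - mean_i) · (x_{k,j} - mean_j), divisor n-1 = 4:
  S[X,X] = ((-3.4)·(-3.4) + (-3.4)·(-3.4) + (3.6)·(3.6) + (2.6)·(2.6) + (0.6)·(0.6)) / 4 = 43.2/4 = 10.8
  S[X,Y] = ((-3.4)·(-0.6) + (-3.4)·(-0.6) + (3.6)·(-2.6) + (2.6)·(3.4) + (0.6)·(0.4)) / 4 = 3.8/4 = 0.95
  S[Y,Y] = ((-0.6)·(-0.6) + (-0.6)·(-0.6) + (-2.6)·(-2.6) + (3.4)·(3.4) + (0.4)·(0.4)) / 4 = 19.2/4 = 4.8
  S = [[10.8, 0.95],
 [0.95, 4.8]].

Step 3 — invert S. det(S) = 10.8·4.8 - (0.95)² = 50.9375.
  S^{-1} = (1/det) · [[d, -b], [-b, a]] = [[0.0942, -0.0187],
 [-0.0187, 0.212]].

Step 4 — quadratic form (x̄ - mu_0)^T · S^{-1} · (x̄ - mu_0):
  S^{-1} · (x̄ - mu_0) = (-0.1816, -0.6724),
  (x̄ - mu_0)^T · [...] = (-2.6)·(-0.1816) + (-3.4)·(-0.6724) = 2.7583.

Step 5 — scale by n: T² = 5 · 2.7583 = 13.7914.

T² ≈ 13.7914
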